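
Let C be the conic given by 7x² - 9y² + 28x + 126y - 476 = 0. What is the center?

Collect terms: 7(x² + 4x) -9(y² - 14y) = 476
Complete the square in x and y: 7(x + 2)² -9(y - 7)² = 476 + 28 - 441 = 63
Dividing both sides by 63: (x + 2)²/9 - (y - 7)²/7 = 1
Hyperbola with center (-2, 7).

(-2, 7)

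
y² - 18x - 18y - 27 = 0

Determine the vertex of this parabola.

Only y is squared. Complete the square in y: (y - 9)² = 18(x + 6).
Vertex (-6, 9); 4p = 18 so p = 9/2. Opens right.

(-6, 9)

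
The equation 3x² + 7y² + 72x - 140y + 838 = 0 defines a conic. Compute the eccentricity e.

Group: 3(x² + 24x) + 7(y² - 20y) = -838
Completing the square gives 3(x + 12)² + 7(y - 10)² = -838 + 432 + 700 = 294.
Divide by 294: (x + 12)²/98 + (y - 10)²/42 = 1
Ellipse, center (-12, 10), major axis horizontal; a² = 98, b² = 42.
c² = a² - b² = 56, so c = 2√14.
e = c/a = 2√14/7√2 = 2√7/7.

e = 2√7/7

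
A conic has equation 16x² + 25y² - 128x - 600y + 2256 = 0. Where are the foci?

Collect terms: 16(x² - 8x) + 25(y² - 24y) = -2256
Complete the square: 16(x - 4)² + 25(y - 12)² = -2256 + 256 + 3600 = 1600
Divide through by 1600 to get (x - 4)²/100 + (y - 12)²/64 = 1.
Ellipse, center (4, 12), major axis horizontal; a² = 100, b² = 64.
c² = a² - b² = 100 - 64 = 36, so c = 6.
Foci lie on the horizontal axis through the center: (h ± c, k).

(-2, 12) and (10, 12)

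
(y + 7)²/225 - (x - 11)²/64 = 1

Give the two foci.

Center (11, -7). The positive term is the y-term, so the transverse axis is vertical; a² = 225, b² = 64.
c² = a² + b² = 225 + 64 = 289, so c = 17.
Foci lie on the vertical axis through the center: (h, k ± c).

(11, -24) and (11, 10)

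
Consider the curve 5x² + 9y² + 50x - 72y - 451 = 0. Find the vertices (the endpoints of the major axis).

Collect terms: 5(x² + 10x) + 9(y² - 8y) = 451
Complete the square: 5(x + 5)² + 9(y - 4)² = 451 + 125 + 144 = 720
Dividing both sides by 720: (x + 5)²/144 + (y - 4)²/80 = 1
Ellipse, center (-5, 4), major axis horizontal; a² = 144, b² = 80.
a = 12. Vertices at (h ± a, k).

(-17, 4) and (7, 4)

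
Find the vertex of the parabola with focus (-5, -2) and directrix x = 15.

The vertex is the midpoint between the focus and the directrix along the axis of symmetry.
Axis is horizontal (directrix is vertical). Vertex x-coordinate = (-5 + 15)/2 = 5; y-coordinate = -2.

(5, -2)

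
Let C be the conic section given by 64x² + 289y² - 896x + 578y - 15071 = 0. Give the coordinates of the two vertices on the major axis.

Group the x- and y-terms: 64(x² - 14x) + 289(y² + 2y) = 15071
Completing the square gives 64(x - 7)² + 289(y + 1)² = 15071 + 3136 + 289 = 18496.
Dividing both sides by 18496: (x - 7)²/289 + (y + 1)²/64 = 1
Ellipse, center (7, -1), major axis horizontal; a² = 289, b² = 64.
a = 17. Vertices at (h ± a, k).

(-10, -1) and (24, -1)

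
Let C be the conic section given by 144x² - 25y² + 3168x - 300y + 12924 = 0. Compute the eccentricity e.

e = 13/5

Collect terms: 144(x² + 22x) -25(y² + 12y) = -12924
Completing the square gives 144(x + 11)² -25(y + 6)² = -12924 + 17424 - 900 = 3600.
Dividing both sides by 3600: (x + 11)²/25 - (y + 6)²/144 = 1
Hyperbola, center (-11, -6), transverse axis horizontal; a² = 25, b² = 144.
c² = a² + b² = 169, so c = 13.
e = c/a = 13/5.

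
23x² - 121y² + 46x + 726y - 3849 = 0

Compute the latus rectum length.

46/11

Group: 23(x² + 2x) -121(y² - 6y) = 3849
Complete the square in x and y: 23(x + 1)² -121(y - 3)² = 3849 + 23 - 1089 = 2783
Divide by 2783: (x + 1)²/121 - (y - 3)²/23 = 1
Hyperbola, center (-1, 3), transverse axis horizontal; a² = 121, b² = 23.
Latus rectum length = 2b²/a = 2·23/11 = 46/11.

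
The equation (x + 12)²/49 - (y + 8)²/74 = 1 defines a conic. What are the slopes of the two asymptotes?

√74/7 and -√74/7

Center (-12, -8). The positive term is the x-term, so the transverse axis is horizontal; a² = 49, b² = 74.
For a horizontal hyperbola the asymptotes have slope ±b/a.
Here that is ±√74/7.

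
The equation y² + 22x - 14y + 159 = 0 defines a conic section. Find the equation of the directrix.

Only y is squared. Complete the square in y: (y - 7)² = -22(x + 5).
Vertex (-5, 7); 4p = -22 so p = -11/2. Opens left.
Directrix is the vertical line x = h − p = -5 − (-11/2) = 1/2.

x = 1/2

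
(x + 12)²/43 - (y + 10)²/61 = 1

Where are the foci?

(-12 - 2√26, -10) and (-12 + 2√26, -10)

Center (-12, -10). The positive term is the x-term, so the transverse axis is horizontal; a² = 43, b² = 61.
c² = a² + b² = 43 + 61 = 104, so c = 2√26.
Foci lie on the horizontal axis through the center: (h ± c, k).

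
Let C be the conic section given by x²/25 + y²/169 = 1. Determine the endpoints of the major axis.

(0, -13) and (0, 13)

Center (0, 0). The larger denominator 169 sits under the y-term, so the major axis is vertical; a² = 169, b² = 25.
a = 13. Vertices at (h, k ± a).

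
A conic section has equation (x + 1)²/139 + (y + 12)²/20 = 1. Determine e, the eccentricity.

e = √16541/139

Center (-1, -12). The larger denominator 139 sits under the x-term, so the major axis is horizontal; a² = 139, b² = 20.
c² = a² - b² = 119, so c = √119.
e = c/a = √119/√139 = √16541/139.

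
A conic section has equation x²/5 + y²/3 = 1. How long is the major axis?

Center (0, 0). The larger denominator 5 sits under the x-term, so the major axis is horizontal; a² = 5, b² = 3.
a² = 5 so a = √5; the major axis has length 2a = 2√5.

2√5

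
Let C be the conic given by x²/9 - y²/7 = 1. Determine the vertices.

Center (0, 0). The positive term is the x-term, so the transverse axis is horizontal; a² = 9, b² = 7.
a = 3. Vertices at (h ± a, k).

(-3, 0) and (3, 0)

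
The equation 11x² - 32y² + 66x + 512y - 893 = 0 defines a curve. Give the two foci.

Group: 11(x² + 6x) -32(y² - 16y) = 893
Complete the square: 11(x + 3)² -32(y - 8)² = 893 + 99 - 2048 = -1056
Divide through by -1056 to get (y - 8)²/33 - (x + 3)²/96 = 1.
Hyperbola, center (-3, 8), transverse axis vertical; a² = 33, b² = 96.
c² = a² + b² = 33 + 96 = 129, so c = √129.
Foci lie on the vertical axis through the center: (h, k ± c).

(-3, 8 - √129) and (-3, 8 + √129)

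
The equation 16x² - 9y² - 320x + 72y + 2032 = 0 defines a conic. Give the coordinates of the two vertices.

(10, -4) and (10, 12)

Group the x- and y-terms: 16(x² - 20x) -9(y² - 8y) = -2032
Complete the square: 16(x - 10)² -9(y - 4)² = -2032 + 1600 - 144 = -576
Dividing both sides by -576: (y - 4)²/64 - (x - 10)²/36 = 1
Hyperbola, center (10, 4), transverse axis vertical; a² = 64, b² = 36.
a = 8. Vertices at (h, k ± a).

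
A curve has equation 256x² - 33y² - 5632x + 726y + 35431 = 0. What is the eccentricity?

e = 17/16

256(x² - 22x) -33(y² - 22y) = -35431
Complete the square in x and y: 256(x - 11)² -33(y - 11)² = -35431 + 30976 - 3993 = -8448
Dividing both sides by -8448: (y - 11)²/256 - (x - 11)²/33 = 1
Hyperbola, center (11, 11), transverse axis vertical; a² = 256, b² = 33.
c² = a² + b² = 289, so c = 17.
e = c/a = 17/16.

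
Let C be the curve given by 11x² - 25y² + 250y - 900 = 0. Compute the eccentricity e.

Group: 11x² -25(y² - 10y) = 900
Completing the square gives 11x² -25(y - 5)² = 900 + 0 - 625 = 275.
Divide through by 275 to get x²/25 - (y - 5)²/11 = 1.
Hyperbola, center (0, 5), transverse axis horizontal; a² = 25, b² = 11.
c² = a² + b² = 36, so c = 6.
e = c/a = 6/5.

e = 6/5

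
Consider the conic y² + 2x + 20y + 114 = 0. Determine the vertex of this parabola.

Only y is squared. Complete the square in y: (y + 10)² = -2(x + 7).
Vertex (-7, -10); 4p = -2 so p = -1/2. Opens left.

(-7, -10)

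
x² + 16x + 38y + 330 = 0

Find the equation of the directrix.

y = 5/2

Only x is squared. Complete the square in x: (x + 8)² = -38(y + 7).
Vertex (-8, -7); 4p = -38 so p = -19/2. Opens down.
Directrix is the horizontal line y = k − p = -7 − (-19/2) = 5/2.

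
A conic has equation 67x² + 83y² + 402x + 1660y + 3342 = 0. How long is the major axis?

Collect terms: 67(x² + 6x) + 83(y² + 20y) = -3342
Complete the square: 67(x + 3)² + 83(y + 10)² = -3342 + 603 + 8300 = 5561
Divide by 5561: (x + 3)²/83 + (y + 10)²/67 = 1
Ellipse, center (-3, -10), major axis horizontal; a² = 83, b² = 67.
a² = 83 so a = √83; the major axis has length 2a = 2√83.

2√83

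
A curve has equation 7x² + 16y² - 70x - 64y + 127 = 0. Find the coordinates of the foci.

(2, 2) and (8, 2)

Group: 7(x² - 10x) + 16(y² - 4y) = -127
7(x - 5)² + 16(y - 2)² = -127 + 175 + 64 = 112
Divide by 112: (x - 5)²/16 + (y - 2)²/7 = 1
Ellipse, center (5, 2), major axis horizontal; a² = 16, b² = 7.
c² = a² - b² = 16 - 7 = 9, so c = 3.
Foci lie on the horizontal axis through the center: (h ± c, k).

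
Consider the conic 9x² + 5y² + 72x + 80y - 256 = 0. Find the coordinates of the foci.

(-4, -16) and (-4, 0)

Group: 9(x² + 8x) + 5(y² + 16y) = 256
Complete the square: 9(x + 4)² + 5(y + 8)² = 256 + 144 + 320 = 720
Divide by 720: (x + 4)²/80 + (y + 8)²/144 = 1
Ellipse, center (-4, -8), major axis vertical; a² = 144, b² = 80.
c² = a² - b² = 144 - 80 = 64, so c = 8.
Foci lie on the vertical axis through the center: (h, k ± c).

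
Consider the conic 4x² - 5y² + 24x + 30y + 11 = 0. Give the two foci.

4(x² + 6x) -5(y² - 6y) = -11
4(x + 3)² -5(y - 3)² = -11 + 36 - 45 = -20
Dividing both sides by -20: (y - 3)²/4 - (x + 3)²/5 = 1
Hyperbola, center (-3, 3), transverse axis vertical; a² = 4, b² = 5.
c² = a² + b² = 4 + 5 = 9, so c = 3.
Foci lie on the vertical axis through the center: (h, k ± c).

(-3, 0) and (-3, 6)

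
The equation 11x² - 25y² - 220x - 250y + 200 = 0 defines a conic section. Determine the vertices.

(5, -5) and (15, -5)

Collect terms: 11(x² - 20x) -25(y² + 10y) = -200
Complete the square: 11(x - 10)² -25(y + 5)² = -200 + 1100 - 625 = 275
Dividing both sides by 275: (x - 10)²/25 - (y + 5)²/11 = 1
Hyperbola, center (10, -5), transverse axis horizontal; a² = 25, b² = 11.
a = 5. Vertices at (h ± a, k).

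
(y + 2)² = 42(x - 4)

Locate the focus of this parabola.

Vertex (4, -2); 4p = 42 so p = 21/2. Opens right.
Focus is p units from the vertex along the axis: (h + p, k).

(29/2, -2)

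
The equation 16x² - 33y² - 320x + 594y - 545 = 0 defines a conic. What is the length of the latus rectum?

Group: 16(x² - 20x) -33(y² - 18y) = 545
16(x - 10)² -33(y - 9)² = 545 + 1600 - 2673 = -528
Divide through by -528 to get (y - 9)²/16 - (x - 10)²/33 = 1.
Hyperbola, center (10, 9), transverse axis vertical; a² = 16, b² = 33.
Latus rectum length = 2b²/a = 2·33/4 = 33/2.

33/2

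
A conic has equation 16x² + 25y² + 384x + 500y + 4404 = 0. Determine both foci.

Group: 16(x² + 24x) + 25(y² + 20y) = -4404
16(x + 12)² + 25(y + 10)² = -4404 + 2304 + 2500 = 400
Divide by 400: (x + 12)²/25 + (y + 10)²/16 = 1
Ellipse, center (-12, -10), major axis horizontal; a² = 25, b² = 16.
c² = a² - b² = 25 - 16 = 9, so c = 3.
Foci lie on the horizontal axis through the center: (h ± c, k).

(-15, -10) and (-9, -10)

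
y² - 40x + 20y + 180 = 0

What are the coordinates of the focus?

Only y is squared. Complete the square in y: (y + 10)² = 40(x - 2).
Vertex (2, -10); 4p = 40 so p = 10. Opens right.
Focus is p units from the vertex along the axis: (h + p, k).

(12, -10)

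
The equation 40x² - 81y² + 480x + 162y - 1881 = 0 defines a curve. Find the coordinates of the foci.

Group the x- and y-terms: 40(x² + 12x) -81(y² - 2y) = 1881
40(x + 6)² -81(y - 1)² = 1881 + 1440 - 81 = 3240
Divide through by 3240 to get (x + 6)²/81 - (y - 1)²/40 = 1.
Hyperbola, center (-6, 1), transverse axis horizontal; a² = 81, b² = 40.
c² = a² + b² = 81 + 40 = 121, so c = 11.
Foci lie on the horizontal axis through the center: (h ± c, k).

(-17, 1) and (5, 1)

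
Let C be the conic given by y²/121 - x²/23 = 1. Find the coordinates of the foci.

Center (0, 0). The positive term is the y-term, so the transverse axis is vertical; a² = 121, b² = 23.
c² = a² + b² = 121 + 23 = 144, so c = 12.
Foci lie on the vertical axis through the center: (h, k ± c).

(0, -12) and (0, 12)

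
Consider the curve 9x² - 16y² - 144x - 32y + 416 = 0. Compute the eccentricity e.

e = 5/4

Collect terms: 9(x² - 16x) -16(y² + 2y) = -416
Completing the square gives 9(x - 8)² -16(y + 1)² = -416 + 576 - 16 = 144.
Dividing both sides by 144: (x - 8)²/16 - (y + 1)²/9 = 1
Hyperbola, center (8, -1), transverse axis horizontal; a² = 16, b² = 9.
c² = a² + b² = 25, so c = 5.
e = c/a = 5/4.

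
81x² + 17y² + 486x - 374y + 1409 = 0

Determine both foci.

(-3, 3) and (-3, 19)

Group: 81(x² + 6x) + 17(y² - 22y) = -1409
Complete the square: 81(x + 3)² + 17(y - 11)² = -1409 + 729 + 2057 = 1377
Dividing both sides by 1377: (x + 3)²/17 + (y - 11)²/81 = 1
Ellipse, center (-3, 11), major axis vertical; a² = 81, b² = 17.
c² = a² - b² = 81 - 17 = 64, so c = 8.
Foci lie on the vertical axis through the center: (h, k ± c).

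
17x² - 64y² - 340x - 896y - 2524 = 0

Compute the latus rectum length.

Rearranging, 17(x² - 20x) -64(y² + 14y) = 2524.
Completing the square gives 17(x - 10)² -64(y + 7)² = 2524 + 1700 - 3136 = 1088.
Divide by 1088: (x - 10)²/64 - (y + 7)²/17 = 1
Hyperbola, center (10, -7), transverse axis horizontal; a² = 64, b² = 17.
Latus rectum length = 2b²/a = 2·17/8 = 17/4.

17/4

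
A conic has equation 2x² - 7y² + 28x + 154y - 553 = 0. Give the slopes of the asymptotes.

2(x² + 14x) -7(y² - 22y) = 553
2(x + 7)² -7(y - 11)² = 553 + 98 - 847 = -196
Divide by -196: (y - 11)²/28 - (x + 7)²/98 = 1
Hyperbola, center (-7, 11), transverse axis vertical; a² = 28, b² = 98.
For a vertical hyperbola the asymptotes have slope ±a/b.
Here that is ±2√7/7√2 = ±√14/7.

√14/7 and -√14/7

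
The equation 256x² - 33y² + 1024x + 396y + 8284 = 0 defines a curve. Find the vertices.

(-2, -10) and (-2, 22)

Group: 256(x² + 4x) -33(y² - 12y) = -8284
Complete the square: 256(x + 2)² -33(y - 6)² = -8284 + 1024 - 1188 = -8448
Divide by -8448: (y - 6)²/256 - (x + 2)²/33 = 1
Hyperbola, center (-2, 6), transverse axis vertical; a² = 256, b² = 33.
a = 16. Vertices at (h, k ± a).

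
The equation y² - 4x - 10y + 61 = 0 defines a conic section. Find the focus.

Only y is squared. Complete the square in y: (y - 5)² = 4(x - 9).
Vertex (9, 5); 4p = 4 so p = 1. Opens right.
Focus is p units from the vertex along the axis: (h + p, k).

(10, 5)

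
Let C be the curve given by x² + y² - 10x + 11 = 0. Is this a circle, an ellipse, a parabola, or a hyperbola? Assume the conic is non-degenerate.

circle

No xy term. Coefficients of x² and y² are A = 1, C = 1.
A = C (same sign) ⇒ circle.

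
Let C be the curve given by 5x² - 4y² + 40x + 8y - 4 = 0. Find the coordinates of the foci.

Group the x- and y-terms: 5(x² + 8x) -4(y² - 2y) = 4
Complete the square in x and y: 5(x + 4)² -4(y - 1)² = 4 + 80 - 4 = 80
Divide by 80: (x + 4)²/16 - (y - 1)²/20 = 1
Hyperbola, center (-4, 1), transverse axis horizontal; a² = 16, b² = 20.
c² = a² + b² = 16 + 20 = 36, so c = 6.
Foci lie on the horizontal axis through the center: (h ± c, k).

(-10, 1) and (2, 1)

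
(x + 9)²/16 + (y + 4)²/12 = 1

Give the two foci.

(-11, -4) and (-7, -4)

Center (-9, -4). The larger denominator 16 sits under the x-term, so the major axis is horizontal; a² = 16, b² = 12.
c² = a² - b² = 16 - 12 = 4, so c = 2.
Foci lie on the horizontal axis through the center: (h ± c, k).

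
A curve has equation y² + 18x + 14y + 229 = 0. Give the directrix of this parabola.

x = -11/2

Only y is squared. Complete the square in y: (y + 7)² = -18(x + 10).
Vertex (-10, -7); 4p = -18 so p = -9/2. Opens left.
Directrix is the vertical line x = h − p = -10 − (-9/2) = -11/2.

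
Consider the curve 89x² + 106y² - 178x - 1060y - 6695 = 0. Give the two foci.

(1 - √17, 5) and (1 + √17, 5)

Group the x- and y-terms: 89(x² - 2x) + 106(y² - 10y) = 6695
Completing the square gives 89(x - 1)² + 106(y - 5)² = 6695 + 89 + 2650 = 9434.
Divide by 9434: (x - 1)²/106 + (y - 5)²/89 = 1
Ellipse, center (1, 5), major axis horizontal; a² = 106, b² = 89.
c² = a² - b² = 106 - 89 = 17, so c = √17.
Foci lie on the horizontal axis through the center: (h ± c, k).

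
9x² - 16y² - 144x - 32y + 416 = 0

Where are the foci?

(3, -1) and (13, -1)

Collect terms: 9(x² - 16x) -16(y² + 2y) = -416
Complete the square in x and y: 9(x - 8)² -16(y + 1)² = -416 + 576 - 16 = 144
Divide by 144: (x - 8)²/16 - (y + 1)²/9 = 1
Hyperbola, center (8, -1), transverse axis horizontal; a² = 16, b² = 9.
c² = a² + b² = 16 + 9 = 25, so c = 5.
Foci lie on the horizontal axis through the center: (h ± c, k).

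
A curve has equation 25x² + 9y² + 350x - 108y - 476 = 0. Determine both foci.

(-7, -6) and (-7, 18)

Group: 25(x² + 14x) + 9(y² - 12y) = 476
25(x + 7)² + 9(y - 6)² = 476 + 1225 + 324 = 2025
Dividing both sides by 2025: (x + 7)²/81 + (y - 6)²/225 = 1
Ellipse, center (-7, 6), major axis vertical; a² = 225, b² = 81.
c² = a² - b² = 225 - 81 = 144, so c = 12.
Foci lie on the vertical axis through the center: (h, k ± c).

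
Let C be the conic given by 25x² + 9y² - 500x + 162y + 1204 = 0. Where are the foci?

(10, -21) and (10, 3)

25(x² - 20x) + 9(y² + 18y) = -1204
Completing the square gives 25(x - 10)² + 9(y + 9)² = -1204 + 2500 + 729 = 2025.
Divide through by 2025 to get (x - 10)²/81 + (y + 9)²/225 = 1.
Ellipse, center (10, -9), major axis vertical; a² = 225, b² = 81.
c² = a² - b² = 225 - 81 = 144, so c = 12.
Foci lie on the vertical axis through the center: (h, k ± c).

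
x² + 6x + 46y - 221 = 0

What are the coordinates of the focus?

(-3, -13/2)

Only x is squared. Complete the square in x: (x + 3)² = -46(y - 5).
Vertex (-3, 5); 4p = -46 so p = -23/2. Opens down.
Focus is p units from the vertex along the axis: (h, k + p).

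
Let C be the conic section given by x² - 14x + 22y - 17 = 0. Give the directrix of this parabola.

y = 17/2

Only x is squared. Complete the square in x: (x - 7)² = -22(y - 3).
Vertex (7, 3); 4p = -22 so p = -11/2. Opens down.
Directrix is the horizontal line y = k − p = 3 − (-11/2) = 17/2.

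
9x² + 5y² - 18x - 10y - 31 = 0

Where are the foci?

9(x² - 2x) + 5(y² - 2y) = 31
Complete the square in x and y: 9(x - 1)² + 5(y - 1)² = 31 + 9 + 5 = 45
Divide by 45: (x - 1)²/5 + (y - 1)²/9 = 1
Ellipse, center (1, 1), major axis vertical; a² = 9, b² = 5.
c² = a² - b² = 9 - 5 = 4, so c = 2.
Foci lie on the vertical axis through the center: (h, k ± c).

(1, -1) and (1, 3)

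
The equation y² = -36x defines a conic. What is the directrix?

x = 9

Vertex (0, 0); 4p = -36 so p = -9. Opens left.
Directrix is the vertical line x = h − p = 0 − (-9) = 9.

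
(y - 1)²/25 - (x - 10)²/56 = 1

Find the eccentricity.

e = 9/5

Center (10, 1). The positive term is the y-term, so the transverse axis is vertical; a² = 25, b² = 56.
c² = a² + b² = 81, so c = 9.
e = c/a = 9/5.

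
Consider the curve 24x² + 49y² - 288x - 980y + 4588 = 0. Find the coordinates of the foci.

Group: 24(x² - 12x) + 49(y² - 20y) = -4588
Complete the square in x and y: 24(x - 6)² + 49(y - 10)² = -4588 + 864 + 4900 = 1176
Dividing both sides by 1176: (x - 6)²/49 + (y - 10)²/24 = 1
Ellipse, center (6, 10), major axis horizontal; a² = 49, b² = 24.
c² = a² - b² = 49 - 24 = 25, so c = 5.
Foci lie on the horizontal axis through the center: (h ± c, k).

(1, 10) and (11, 10)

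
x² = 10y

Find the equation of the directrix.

Vertex (0, 0); 4p = 10 so p = 5/2. Opens up.
Directrix is the horizontal line y = k − p = 0 − (5/2) = -5/2.

y = -5/2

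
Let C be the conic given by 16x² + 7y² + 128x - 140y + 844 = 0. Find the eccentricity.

e = 3/4

16(x² + 8x) + 7(y² - 20y) = -844
16(x + 4)² + 7(y - 10)² = -844 + 256 + 700 = 112
Dividing both sides by 112: (x + 4)²/7 + (y - 10)²/16 = 1
Ellipse, center (-4, 10), major axis vertical; a² = 16, b² = 7.
c² = a² - b² = 9, so c = 3.
e = c/a = 3/4.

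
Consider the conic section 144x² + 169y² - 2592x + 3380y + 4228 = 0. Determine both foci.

(4, -10) and (14, -10)

Group: 144(x² - 18x) + 169(y² + 20y) = -4228
Completing the square gives 144(x - 9)² + 169(y + 10)² = -4228 + 11664 + 16900 = 24336.
Dividing both sides by 24336: (x - 9)²/169 + (y + 10)²/144 = 1
Ellipse, center (9, -10), major axis horizontal; a² = 169, b² = 144.
c² = a² - b² = 169 - 144 = 25, so c = 5.
Foci lie on the horizontal axis through the center: (h ± c, k).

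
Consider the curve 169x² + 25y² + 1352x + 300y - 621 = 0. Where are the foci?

(-4, -18) and (-4, 6)

Group: 169(x² + 8x) + 25(y² + 12y) = 621
Complete the square: 169(x + 4)² + 25(y + 6)² = 621 + 2704 + 900 = 4225
Dividing both sides by 4225: (x + 4)²/25 + (y + 6)²/169 = 1
Ellipse, center (-4, -6), major axis vertical; a² = 169, b² = 25.
c² = a² - b² = 169 - 25 = 144, so c = 12.
Foci lie on the vertical axis through the center: (h, k ± c).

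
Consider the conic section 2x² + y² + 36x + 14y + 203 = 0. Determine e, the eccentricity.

e = √2/2

Group: 2(x² + 18x) + (y² + 14y) = -203
Complete the square: 2(x + 9)² + (y + 7)² = -203 + 162 + 49 = 8
Divide by 8: (x + 9)²/4 + (y + 7)²/8 = 1
Ellipse, center (-9, -7), major axis vertical; a² = 8, b² = 4.
c² = a² - b² = 4, so c = 2.
e = c/a = 2/2√2 = √2/2.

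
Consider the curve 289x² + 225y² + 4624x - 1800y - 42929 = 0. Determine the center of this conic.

Rearranging, 289(x² + 16x) + 225(y² - 8y) = 42929.
Complete the square: 289(x + 8)² + 225(y - 4)² = 42929 + 18496 + 3600 = 65025
Divide through by 65025 to get (x + 8)²/225 + (y - 4)²/289 = 1.
Ellipse with center (-8, 4).

(-8, 4)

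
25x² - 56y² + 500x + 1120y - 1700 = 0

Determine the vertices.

(-10, 5) and (-10, 15)

Rearranging, 25(x² + 20x) -56(y² - 20y) = 1700.
Completing the square gives 25(x + 10)² -56(y - 10)² = 1700 + 2500 - 5600 = -1400.
Dividing both sides by -1400: (y - 10)²/25 - (x + 10)²/56 = 1
Hyperbola, center (-10, 10), transverse axis vertical; a² = 25, b² = 56.
a = 5. Vertices at (h, k ± a).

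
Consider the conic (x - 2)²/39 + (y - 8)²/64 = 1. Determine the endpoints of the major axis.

Center (2, 8). The larger denominator 64 sits under the y-term, so the major axis is vertical; a² = 64, b² = 39.
a = 8. Vertices at (h, k ± a).

(2, 0) and (2, 16)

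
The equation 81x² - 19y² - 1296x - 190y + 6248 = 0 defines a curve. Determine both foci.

(8, -15) and (8, 5)

Group: 81(x² - 16x) -19(y² + 10y) = -6248
Complete the square in x and y: 81(x - 8)² -19(y + 5)² = -6248 + 5184 - 475 = -1539
Divide through by -1539 to get (y + 5)²/81 - (x - 8)²/19 = 1.
Hyperbola, center (8, -5), transverse axis vertical; a² = 81, b² = 19.
c² = a² + b² = 81 + 19 = 100, so c = 10.
Foci lie on the vertical axis through the center: (h, k ± c).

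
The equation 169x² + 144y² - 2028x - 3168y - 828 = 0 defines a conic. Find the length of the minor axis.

24

169(x² - 12x) + 144(y² - 22y) = 828
Completing the square gives 169(x - 6)² + 144(y - 11)² = 828 + 6084 + 17424 = 24336.
Divide through by 24336 to get (x - 6)²/144 + (y - 11)²/169 = 1.
Ellipse, center (6, 11), major axis vertical; a² = 169, b² = 144.
b² = 144 so b = 12; the minor axis has length 2b = 24.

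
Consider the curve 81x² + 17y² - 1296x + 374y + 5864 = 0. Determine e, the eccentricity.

Rearranging, 81(x² - 16x) + 17(y² + 22y) = -5864.
Complete the square in x and y: 81(x - 8)² + 17(y + 11)² = -5864 + 5184 + 2057 = 1377
Divide by 1377: (x - 8)²/17 + (y + 11)²/81 = 1
Ellipse, center (8, -11), major axis vertical; a² = 81, b² = 17.
c² = a² - b² = 64, so c = 8.
e = c/a = 8/9.

e = 8/9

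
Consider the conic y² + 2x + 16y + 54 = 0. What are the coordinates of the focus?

(9/2, -8)

Only y is squared. Complete the square in y: (y + 8)² = -2(x - 5).
Vertex (5, -8); 4p = -2 so p = -1/2. Opens left.
Focus is p units from the vertex along the axis: (h + p, k).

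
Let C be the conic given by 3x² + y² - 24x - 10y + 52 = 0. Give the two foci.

(4, 5 - √14) and (4, 5 + √14)

Rearranging, 3(x² - 8x) + (y² - 10y) = -52.
3(x - 4)² + (y - 5)² = -52 + 48 + 25 = 21
Dividing both sides by 21: (x - 4)²/7 + (y - 5)²/21 = 1
Ellipse, center (4, 5), major axis vertical; a² = 21, b² = 7.
c² = a² - b² = 21 - 7 = 14, so c = √14.
Foci lie on the vertical axis through the center: (h, k ± c).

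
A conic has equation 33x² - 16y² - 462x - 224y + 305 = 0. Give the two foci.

33(x² - 14x) -16(y² + 14y) = -305
Complete the square in x and y: 33(x - 7)² -16(y + 7)² = -305 + 1617 - 784 = 528
Dividing both sides by 528: (x - 7)²/16 - (y + 7)²/33 = 1
Hyperbola, center (7, -7), transverse axis horizontal; a² = 16, b² = 33.
c² = a² + b² = 16 + 33 = 49, so c = 7.
Foci lie on the horizontal axis through the center: (h ± c, k).

(0, -7) and (14, -7)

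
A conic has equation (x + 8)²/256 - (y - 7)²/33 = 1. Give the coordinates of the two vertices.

(-24, 7) and (8, 7)

Center (-8, 7). The positive term is the x-term, so the transverse axis is horizontal; a² = 256, b² = 33.
a = 16. Vertices at (h ± a, k).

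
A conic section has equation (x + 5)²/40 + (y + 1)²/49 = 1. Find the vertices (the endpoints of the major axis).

Center (-5, -1). The larger denominator 49 sits under the y-term, so the major axis is vertical; a² = 49, b² = 40.
a = 7. Vertices at (h, k ± a).

(-5, -8) and (-5, 6)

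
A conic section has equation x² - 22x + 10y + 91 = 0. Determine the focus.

Only x is squared. Complete the square in x: (x - 11)² = -10(y - 3).
Vertex (11, 3); 4p = -10 so p = -5/2. Opens down.
Focus is p units from the vertex along the axis: (h, k + p).

(11, 1/2)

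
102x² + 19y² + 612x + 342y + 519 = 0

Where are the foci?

(-3, -9 - √83) and (-3, -9 + √83)

Group: 102(x² + 6x) + 19(y² + 18y) = -519
Completing the square gives 102(x + 3)² + 19(y + 9)² = -519 + 918 + 1539 = 1938.
Divide by 1938: (x + 3)²/19 + (y + 9)²/102 = 1
Ellipse, center (-3, -9), major axis vertical; a² = 102, b² = 19.
c² = a² - b² = 102 - 19 = 83, so c = √83.
Foci lie on the vertical axis through the center: (h, k ± c).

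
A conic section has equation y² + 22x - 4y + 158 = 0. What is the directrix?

x = -3/2

Only y is squared. Complete the square in y: (y - 2)² = -22(x + 7).
Vertex (-7, 2); 4p = -22 so p = -11/2. Opens left.
Directrix is the vertical line x = h − p = -7 − (-11/2) = -3/2.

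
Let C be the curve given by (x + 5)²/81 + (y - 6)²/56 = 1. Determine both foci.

Center (-5, 6). The larger denominator 81 sits under the x-term, so the major axis is horizontal; a² = 81, b² = 56.
c² = a² - b² = 81 - 56 = 25, so c = 5.
Foci lie on the horizontal axis through the center: (h ± c, k).

(-10, 6) and (0, 6)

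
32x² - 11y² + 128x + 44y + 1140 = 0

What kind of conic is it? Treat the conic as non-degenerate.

hyperbola

No xy term. Coefficients of x² and y² are A = 32, C = -11.
A and C have opposite signs ⇒ hyperbola.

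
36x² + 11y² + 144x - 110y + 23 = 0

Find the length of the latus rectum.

Rearranging, 36(x² + 4x) + 11(y² - 10y) = -23.
Complete the square: 36(x + 2)² + 11(y - 5)² = -23 + 144 + 275 = 396
Divide through by 396 to get (x + 2)²/11 + (y - 5)²/36 = 1.
Ellipse, center (-2, 5), major axis vertical; a² = 36, b² = 11.
Latus rectum length = 2b²/a = 2·11/6 = 11/3.

11/3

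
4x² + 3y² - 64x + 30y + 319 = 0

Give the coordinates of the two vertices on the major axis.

Group: 4(x² - 16x) + 3(y² + 10y) = -319
Completing the square gives 4(x - 8)² + 3(y + 5)² = -319 + 256 + 75 = 12.
Dividing both sides by 12: (x - 8)²/3 + (y + 5)²/4 = 1
Ellipse, center (8, -5), major axis vertical; a² = 4, b² = 3.
a = 2. Vertices at (h, k ± a).

(8, -7) and (8, -3)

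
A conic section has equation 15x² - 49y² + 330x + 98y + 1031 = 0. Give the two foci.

Group: 15(x² + 22x) -49(y² - 2y) = -1031
Complete the square: 15(x + 11)² -49(y - 1)² = -1031 + 1815 - 49 = 735
Dividing both sides by 735: (x + 11)²/49 - (y - 1)²/15 = 1
Hyperbola, center (-11, 1), transverse axis horizontal; a² = 49, b² = 15.
c² = a² + b² = 49 + 15 = 64, so c = 8.
Foci lie on the horizontal axis through the center: (h ± c, k).

(-19, 1) and (-3, 1)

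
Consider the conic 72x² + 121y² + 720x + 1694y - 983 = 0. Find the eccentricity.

e = 7/11

72(x² + 10x) + 121(y² + 14y) = 983
Complete the square in x and y: 72(x + 5)² + 121(y + 7)² = 983 + 1800 + 5929 = 8712
Dividing both sides by 8712: (x + 5)²/121 + (y + 7)²/72 = 1
Ellipse, center (-5, -7), major axis horizontal; a² = 121, b² = 72.
c² = a² - b² = 49, so c = 7.
e = c/a = 7/11.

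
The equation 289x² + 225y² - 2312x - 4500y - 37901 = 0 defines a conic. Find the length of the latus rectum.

450/17

Group: 289(x² - 8x) + 225(y² - 20y) = 37901
Complete the square: 289(x - 4)² + 225(y - 10)² = 37901 + 4624 + 22500 = 65025
Divide through by 65025 to get (x - 4)²/225 + (y - 10)²/289 = 1.
Ellipse, center (4, 10), major axis vertical; a² = 289, b² = 225.
Latus rectum length = 2b²/a = 2·225/17 = 450/17.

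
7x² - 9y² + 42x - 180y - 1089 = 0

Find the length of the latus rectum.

28/3

Group the x- and y-terms: 7(x² + 6x) -9(y² + 20y) = 1089
Completing the square gives 7(x + 3)² -9(y + 10)² = 1089 + 63 - 900 = 252.
Divide by 252: (x + 3)²/36 - (y + 10)²/28 = 1
Hyperbola, center (-3, -10), transverse axis horizontal; a² = 36, b² = 28.
Latus rectum length = 2b²/a = 2·28/6 = 28/3.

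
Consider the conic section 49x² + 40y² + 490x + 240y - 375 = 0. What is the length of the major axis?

Group: 49(x² + 10x) + 40(y² + 6y) = 375
Complete the square in x and y: 49(x + 5)² + 40(y + 3)² = 375 + 1225 + 360 = 1960
Dividing both sides by 1960: (x + 5)²/40 + (y + 3)²/49 = 1
Ellipse, center (-5, -3), major axis vertical; a² = 49, b² = 40.
a² = 49 so a = 7; the major axis has length 2a = 14.

14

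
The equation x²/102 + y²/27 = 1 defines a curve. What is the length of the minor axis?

6√3

Center (0, 0). The larger denominator 102 sits under the x-term, so the major axis is horizontal; a² = 102, b² = 27.
b² = 27 so b = 3√3; the minor axis has length 2b = 6√3.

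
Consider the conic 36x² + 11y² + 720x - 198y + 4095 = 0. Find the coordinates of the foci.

Group the x- and y-terms: 36(x² + 20x) + 11(y² - 18y) = -4095
36(x + 10)² + 11(y - 9)² = -4095 + 3600 + 891 = 396
Divide by 396: (x + 10)²/11 + (y - 9)²/36 = 1
Ellipse, center (-10, 9), major axis vertical; a² = 36, b² = 11.
c² = a² - b² = 36 - 11 = 25, so c = 5.
Foci lie on the vertical axis through the center: (h, k ± c).

(-10, 4) and (-10, 14)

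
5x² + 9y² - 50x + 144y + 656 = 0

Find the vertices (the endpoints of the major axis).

(2, -8) and (8, -8)

5(x² - 10x) + 9(y² + 16y) = -656
Complete the square in x and y: 5(x - 5)² + 9(y + 8)² = -656 + 125 + 576 = 45
Dividing both sides by 45: (x - 5)²/9 + (y + 8)²/5 = 1
Ellipse, center (5, -8), major axis horizontal; a² = 9, b² = 5.
a = 3. Vertices at (h ± a, k).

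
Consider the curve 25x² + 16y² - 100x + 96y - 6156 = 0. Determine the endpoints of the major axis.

(2, -23) and (2, 17)

Collect terms: 25(x² - 4x) + 16(y² + 6y) = 6156
25(x - 2)² + 16(y + 3)² = 6156 + 100 + 144 = 6400
Divide through by 6400 to get (x - 2)²/256 + (y + 3)²/400 = 1.
Ellipse, center (2, -3), major axis vertical; a² = 400, b² = 256.
a = 20. Vertices at (h, k ± a).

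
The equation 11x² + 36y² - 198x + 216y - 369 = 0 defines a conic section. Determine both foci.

11(x² - 18x) + 36(y² + 6y) = 369
Complete the square: 11(x - 9)² + 36(y + 3)² = 369 + 891 + 324 = 1584
Dividing both sides by 1584: (x - 9)²/144 + (y + 3)²/44 = 1
Ellipse, center (9, -3), major axis horizontal; a² = 144, b² = 44.
c² = a² - b² = 144 - 44 = 100, so c = 10.
Foci lie on the horizontal axis through the center: (h ± c, k).

(-1, -3) and (19, -3)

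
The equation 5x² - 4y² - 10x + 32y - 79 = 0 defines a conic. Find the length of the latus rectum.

5

Rearranging, 5(x² - 2x) -4(y² - 8y) = 79.
Completing the square gives 5(x - 1)² -4(y - 4)² = 79 + 5 - 64 = 20.
Divide by 20: (x - 1)²/4 - (y - 4)²/5 = 1
Hyperbola, center (1, 4), transverse axis horizontal; a² = 4, b² = 5.
Latus rectum length = 2b²/a = 2·5/2 = 5.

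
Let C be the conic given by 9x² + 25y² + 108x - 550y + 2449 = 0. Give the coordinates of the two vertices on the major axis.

(-16, 11) and (4, 11)

Collect terms: 9(x² + 12x) + 25(y² - 22y) = -2449
9(x + 6)² + 25(y - 11)² = -2449 + 324 + 3025 = 900
Divide by 900: (x + 6)²/100 + (y - 11)²/36 = 1
Ellipse, center (-6, 11), major axis horizontal; a² = 100, b² = 36.
a = 10. Vertices at (h ± a, k).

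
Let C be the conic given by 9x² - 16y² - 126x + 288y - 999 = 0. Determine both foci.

(2, 9) and (12, 9)

Group: 9(x² - 14x) -16(y² - 18y) = 999
Complete the square: 9(x - 7)² -16(y - 9)² = 999 + 441 - 1296 = 144
Divide through by 144 to get (x - 7)²/16 - (y - 9)²/9 = 1.
Hyperbola, center (7, 9), transverse axis horizontal; a² = 16, b² = 9.
c² = a² + b² = 16 + 9 = 25, so c = 5.
Foci lie on the horizontal axis through the center: (h ± c, k).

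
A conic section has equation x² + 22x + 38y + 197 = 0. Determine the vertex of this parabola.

(-11, -2)

Only x is squared. Complete the square in x: (x + 11)² = -38(y + 2).
Vertex (-11, -2); 4p = -38 so p = -19/2. Opens down.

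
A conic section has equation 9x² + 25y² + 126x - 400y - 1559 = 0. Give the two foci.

(-23, 8) and (9, 8)

Collect terms: 9(x² + 14x) + 25(y² - 16y) = 1559
Completing the square gives 9(x + 7)² + 25(y - 8)² = 1559 + 441 + 1600 = 3600.
Divide by 3600: (x + 7)²/400 + (y - 8)²/144 = 1
Ellipse, center (-7, 8), major axis horizontal; a² = 400, b² = 144.
c² = a² - b² = 400 - 144 = 256, so c = 16.
Foci lie on the horizontal axis through the center: (h ± c, k).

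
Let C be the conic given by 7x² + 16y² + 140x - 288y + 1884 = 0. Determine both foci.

Collect terms: 7(x² + 20x) + 16(y² - 18y) = -1884
7(x + 10)² + 16(y - 9)² = -1884 + 700 + 1296 = 112
Dividing both sides by 112: (x + 10)²/16 + (y - 9)²/7 = 1
Ellipse, center (-10, 9), major axis horizontal; a² = 16, b² = 7.
c² = a² - b² = 16 - 7 = 9, so c = 3.
Foci lie on the horizontal axis through the center: (h ± c, k).

(-13, 9) and (-7, 9)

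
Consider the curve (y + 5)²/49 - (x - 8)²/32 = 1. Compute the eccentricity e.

Center (8, -5). The positive term is the y-term, so the transverse axis is vertical; a² = 49, b² = 32.
c² = a² + b² = 81, so c = 9.
e = c/a = 9/7.

e = 9/7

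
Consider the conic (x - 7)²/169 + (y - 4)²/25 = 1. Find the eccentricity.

e = 12/13

Center (7, 4). The larger denominator 169 sits under the x-term, so the major axis is horizontal; a² = 169, b² = 25.
c² = a² - b² = 144, so c = 12.
e = c/a = 12/13.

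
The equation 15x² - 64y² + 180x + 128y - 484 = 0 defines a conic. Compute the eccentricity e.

e = √79/8

Rearranging, 15(x² + 12x) -64(y² - 2y) = 484.
Completing the square gives 15(x + 6)² -64(y - 1)² = 484 + 540 - 64 = 960.
Dividing both sides by 960: (x + 6)²/64 - (y - 1)²/15 = 1
Hyperbola, center (-6, 1), transverse axis horizontal; a² = 64, b² = 15.
c² = a² + b² = 79, so c = √79.
e = c/a = √79/8.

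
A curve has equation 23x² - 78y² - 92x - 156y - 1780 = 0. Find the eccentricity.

e = √7878/78

Group the x- and y-terms: 23(x² - 4x) -78(y² + 2y) = 1780
Complete the square in x and y: 23(x - 2)² -78(y + 1)² = 1780 + 92 - 78 = 1794
Divide by 1794: (x - 2)²/78 - (y + 1)²/23 = 1
Hyperbola, center (2, -1), transverse axis horizontal; a² = 78, b² = 23.
c² = a² + b² = 101, so c = √101.
e = c/a = √101/√78 = √7878/78.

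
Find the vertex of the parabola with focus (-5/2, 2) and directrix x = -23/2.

The vertex is the midpoint between the focus and the directrix along the axis of symmetry.
Axis is horizontal (directrix is vertical). Vertex x-coordinate = (-5/2 + (-23/2))/2 = -7; y-coordinate = 2.

(-7, 2)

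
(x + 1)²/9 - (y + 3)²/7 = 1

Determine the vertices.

(-4, -3) and (2, -3)

Center (-1, -3). The positive term is the x-term, so the transverse axis is horizontal; a² = 9, b² = 7.
a = 3. Vertices at (h ± a, k).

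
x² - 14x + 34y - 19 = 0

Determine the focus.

Only x is squared. Complete the square in x: (x - 7)² = -34(y - 2).
Vertex (7, 2); 4p = -34 so p = -17/2. Opens down.
Focus is p units from the vertex along the axis: (h, k + p).

(7, -13/2)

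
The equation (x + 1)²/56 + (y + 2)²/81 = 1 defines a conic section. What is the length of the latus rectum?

Center (-1, -2). The larger denominator 81 sits under the y-term, so the major axis is vertical; a² = 81, b² = 56.
Latus rectum length = 2b²/a = 2·56/9 = 112/9.

112/9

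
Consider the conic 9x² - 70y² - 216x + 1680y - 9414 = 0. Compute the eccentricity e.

Group: 9(x² - 24x) -70(y² - 24y) = 9414
Complete the square: 9(x - 12)² -70(y - 12)² = 9414 + 1296 - 10080 = 630
Divide through by 630 to get (x - 12)²/70 - (y - 12)²/9 = 1.
Hyperbola, center (12, 12), transverse axis horizontal; a² = 70, b² = 9.
c² = a² + b² = 79, so c = √79.
e = c/a = √79/√70 = √5530/70.

e = √5530/70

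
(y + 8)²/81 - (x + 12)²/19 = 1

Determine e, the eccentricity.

Center (-12, -8). The positive term is the y-term, so the transverse axis is vertical; a² = 81, b² = 19.
c² = a² + b² = 100, so c = 10.
e = c/a = 10/9.

e = 10/9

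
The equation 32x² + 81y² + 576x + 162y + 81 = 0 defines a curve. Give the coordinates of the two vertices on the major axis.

(-18, -1) and (0, -1)

Group the x- and y-terms: 32(x² + 18x) + 81(y² + 2y) = -81
Completing the square gives 32(x + 9)² + 81(y + 1)² = -81 + 2592 + 81 = 2592.
Divide through by 2592 to get (x + 9)²/81 + (y + 1)²/32 = 1.
Ellipse, center (-9, -1), major axis horizontal; a² = 81, b² = 32.
a = 9. Vertices at (h ± a, k).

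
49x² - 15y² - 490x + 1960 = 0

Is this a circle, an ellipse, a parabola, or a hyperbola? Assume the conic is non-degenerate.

hyperbola

No xy term. Coefficients of x² and y² are A = 49, C = -15.
A and C have opposite signs ⇒ hyperbola.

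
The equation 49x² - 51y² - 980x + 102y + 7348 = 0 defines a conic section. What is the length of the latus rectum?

Group the x- and y-terms: 49(x² - 20x) -51(y² - 2y) = -7348
Complete the square in x and y: 49(x - 10)² -51(y - 1)² = -7348 + 4900 - 51 = -2499
Divide through by -2499 to get (y - 1)²/49 - (x - 10)²/51 = 1.
Hyperbola, center (10, 1), transverse axis vertical; a² = 49, b² = 51.
Latus rectum length = 2b²/a = 2·51/7 = 102/7.

102/7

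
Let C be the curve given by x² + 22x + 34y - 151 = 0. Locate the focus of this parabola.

(-11, -1/2)

Only x is squared. Complete the square in x: (x + 11)² = -34(y - 8).
Vertex (-11, 8); 4p = -34 so p = -17/2. Opens down.
Focus is p units from the vertex along the axis: (h, k + p).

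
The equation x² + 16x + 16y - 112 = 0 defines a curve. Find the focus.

Only x is squared. Complete the square in x: (x + 8)² = -16(y - 11).
Vertex (-8, 11); 4p = -16 so p = -4. Opens down.
Focus is p units from the vertex along the axis: (h, k + p).

(-8, 7)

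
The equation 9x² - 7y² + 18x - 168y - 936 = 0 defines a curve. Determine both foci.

(-1, -16) and (-1, -8)

9(x² + 2x) -7(y² + 24y) = 936
Complete the square in x and y: 9(x + 1)² -7(y + 12)² = 936 + 9 - 1008 = -63
Divide through by -63 to get (y + 12)²/9 - (x + 1)²/7 = 1.
Hyperbola, center (-1, -12), transverse axis vertical; a² = 9, b² = 7.
c² = a² + b² = 9 + 7 = 16, so c = 4.
Foci lie on the vertical axis through the center: (h, k ± c).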